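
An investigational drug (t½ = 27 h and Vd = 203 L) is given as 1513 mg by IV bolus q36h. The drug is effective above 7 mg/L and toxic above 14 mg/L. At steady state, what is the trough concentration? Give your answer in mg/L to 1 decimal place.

4.9 mg/L

τ/t½ = 36/27 ≈ 1.3333, so fraction remaining f = (1/2)^(36/27) ≈ 0.3969.
Each bolus raises the concentration by D/Vd = 1513/203 ≈ 7.453 mg/L.
Steady-state trough Cmin,ss = C₀·f/(1−f) ≈ 7.453 × 0.3969/0.6031 ≈ 4.905 mg/L.
Trough 4.9 mg/L vs MEC 7 mg/L: subtherapeutic.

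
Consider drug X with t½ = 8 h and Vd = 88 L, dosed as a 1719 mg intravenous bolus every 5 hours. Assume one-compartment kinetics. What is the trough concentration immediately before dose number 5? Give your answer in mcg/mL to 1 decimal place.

29.7 mcg/mL

f = (1/2)^(τ/t½) = (1/2)^(5/8) ≈ 0.6484.
C₀ = D/Vd = 1719/88 ≈ 19.534 mcg/mL.
Before the 5th dose, 4 doses have been given. Superposition: Cmin = C₀·(f + f² + … + f^4).
≈ 19.534 × (0.6484 + 0.4204 + 0.2726 + 0.1768) ≈ 19.534 × 1.5182 ≈ 29.657 mcg/mL.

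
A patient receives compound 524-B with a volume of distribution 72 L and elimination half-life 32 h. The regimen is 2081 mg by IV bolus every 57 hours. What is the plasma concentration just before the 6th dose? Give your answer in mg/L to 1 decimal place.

11.8 mg/L

f = (1/2)^(τ/t½) = (1/2)^(57/32) ≈ 0.2909.
C₀ = D/Vd = 2081/72 ≈ 28.903 mg/L.
Before the 6th dose, 5 doses have been given. Superposition: Cmin = C₀·(f + f² + … + f^5).
≈ 28.903 × (0.2909 + 0.0846 + 0.0246 + 0.0072 + 0.0021) ≈ 28.903 × 0.4094 ≈ 11.833 mg/L.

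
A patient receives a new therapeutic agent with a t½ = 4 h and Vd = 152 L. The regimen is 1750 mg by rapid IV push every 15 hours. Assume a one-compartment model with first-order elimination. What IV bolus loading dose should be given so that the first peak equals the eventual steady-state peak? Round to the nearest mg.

f = (1/2)^(15/4) ≈ 0.074325; accumulation ratio R = 1/(1−f) ≈ 1.08029.
Loading dose to hit Cmax,ss on first dose: D_load = D_maint·R ≈ 1750 × 1.08029 ≈ 1890.51 mg.

1891 mg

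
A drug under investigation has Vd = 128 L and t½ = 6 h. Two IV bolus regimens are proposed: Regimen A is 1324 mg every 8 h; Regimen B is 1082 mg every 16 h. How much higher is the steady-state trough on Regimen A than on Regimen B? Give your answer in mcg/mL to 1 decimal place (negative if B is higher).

Regimen A: f = (1/2)^(8/6) ≈ 0.3969; Cmin,ss = (1324/128)·f/(1−f) ≈ 6.807 mcg/mL.
Regimen B: f = (1/2)^(16/6) ≈ 0.1575; Cmin,ss = (1082/128)·f/(1−f) ≈ 1.580 mcg/mL.
Difference ≈ 6.807 − 1.580 ≈ 5.227 mcg/mL.

5.2 mcg/mL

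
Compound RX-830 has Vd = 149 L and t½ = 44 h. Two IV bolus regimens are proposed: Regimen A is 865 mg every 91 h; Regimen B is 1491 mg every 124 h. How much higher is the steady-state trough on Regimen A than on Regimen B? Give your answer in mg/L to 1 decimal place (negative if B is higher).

Regimen A: f = (1/2)^(91/44) ≈ 0.2385; Cmin,ss = (865/149)·f/(1−f) ≈ 1.818 mg/L.
Regimen B: f = (1/2)^(124/44) ≈ 0.1418; Cmin,ss = (1491/149)·f/(1−f) ≈ 1.653 mg/L.
Difference ≈ 1.818 − 1.653 ≈ 0.165 mg/L.

0.2 mg/L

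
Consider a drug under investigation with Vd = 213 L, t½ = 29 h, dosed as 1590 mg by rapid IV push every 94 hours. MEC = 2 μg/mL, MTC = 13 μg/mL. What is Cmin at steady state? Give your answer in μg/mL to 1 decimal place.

τ/t½ = 94/29 ≈ 3.2414, so fraction remaining f = (1/2)^(94/29) ≈ 0.1057.
Accumulation ratio R = 1/(1 − f) ≈ 1/0.8943 ≈ 1.1182.
Each bolus raises the concentration by D/Vd = 1590/213 ≈ 7.465 μg/mL.
Cmax,ss = C₀/(1 − f) ≈ 7.465/0.8943 ≈ 8.347 μg/mL.
One interval later, Cmin,ss = Cmax,ss·e^(−kτ) ≈ 8.347 × 0.1057 ≈ 0.882 μg/mL.
Trough 0.9 μg/mL vs MEC 2 μg/mL: subtherapeutic.

0.9 μg/mL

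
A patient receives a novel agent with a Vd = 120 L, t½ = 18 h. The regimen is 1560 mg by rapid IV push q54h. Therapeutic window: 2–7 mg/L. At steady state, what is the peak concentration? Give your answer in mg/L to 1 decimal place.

14.9 mg/L

τ = 54 h = 3 half-lives, so f = (1/2)^3 = 0.125.
Accumulation ratio R = 1/(1 − f) = 1/0.875 = 8/7.
Single-dose peak C₀ = D/Vd = 1560/120 = 13 mg/L.
Steady-state peak Cmax,ss = C₀·R = 13 × 8/7 ≈ 14.857 mg/L.
Peak 14.9 mg/L vs MTC 7 mg/L: exceeds toxic threshold.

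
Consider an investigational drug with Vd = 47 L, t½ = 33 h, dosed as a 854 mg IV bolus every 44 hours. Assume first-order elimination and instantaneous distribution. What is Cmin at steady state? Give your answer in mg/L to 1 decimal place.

τ/t½ = 44/33 ≈ 1.3333, so fraction remaining f = (1/2)^(44/33) ≈ 0.3969.
Each bolus raises the concentration by D/Vd = 854/47 ≈ 18.170 mg/L.
Steady-state trough Cmin,ss = C₀·f/(1−f) ≈ 18.170 × 0.3969/0.6031 ≈ 11.958 mg/L.

12.0 mg/L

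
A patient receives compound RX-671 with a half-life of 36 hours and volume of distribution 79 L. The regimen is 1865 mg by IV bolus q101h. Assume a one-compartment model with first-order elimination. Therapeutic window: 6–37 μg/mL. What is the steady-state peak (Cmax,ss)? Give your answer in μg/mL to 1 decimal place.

Over one 101-h interval, 101/36 ≈ 2.8056 half-lives elapse, leaving f ≈ 0.1430 of each dose.
Accumulation ratio R = 1/(1 − f) ≈ 1/0.8570 ≈ 1.1669.
Each bolus raises the concentration by D/Vd = 1865/79 ≈ 23.608 μg/mL.
Steady-state peak Cmax,ss = C₀·R ≈ 23.608 × 1.1669 ≈ 27.548 μg/mL.
Peak 27.5 μg/mL vs MTC 37 μg/mL: below toxic threshold.

27.5 μg/mL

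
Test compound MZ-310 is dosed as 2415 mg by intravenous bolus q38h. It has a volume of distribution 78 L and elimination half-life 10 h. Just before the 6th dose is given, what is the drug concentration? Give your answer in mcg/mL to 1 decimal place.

2.4 mcg/mL

f = (1/2)^(τ/t½) = (1/2)^(38/10) ≈ 0.0718.
C₀ = D/Vd = 2415/78 ≈ 30.962 mcg/mL.
Before the 6th dose, 5 doses have been given. Superposition: Cmin = C₀·(f + f² + … + f^5).
≈ 30.962 × (0.0718 + 0.0052 + 0.0004 + 0.0000 + 0.0000) ≈ 30.962 × 0.0774 ≈ 2.396 mcg/mL.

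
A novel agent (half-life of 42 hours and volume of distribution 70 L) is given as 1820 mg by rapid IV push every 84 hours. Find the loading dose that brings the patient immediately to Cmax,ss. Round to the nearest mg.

f = (1/2)^(84/42) ≈ 0.250000; accumulation ratio R = 1/(1−f) ≈ 1.33333.
Loading dose to hit Cmax,ss on first dose: D_load = D_maint·R ≈ 1820 × 1.33333 ≈ 2426.66 mg.

2427 mg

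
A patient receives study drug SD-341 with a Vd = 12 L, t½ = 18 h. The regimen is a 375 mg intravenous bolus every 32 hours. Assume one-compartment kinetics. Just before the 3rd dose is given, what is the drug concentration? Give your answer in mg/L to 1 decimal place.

f = (1/2)^(τ/t½) = (1/2)^(32/18) ≈ 0.2916.
C₀ = D/Vd = 375/12 ≈ 31.250 mg/L.
Before the 3rd dose, 2 doses have been given. Superposition: Cmin = C₀·(f + f²).
≈ 31.250 × (0.2916 + 0.0850) ≈ 31.250 × 0.3766 ≈ 11.769 mg/L.

11.8 mg/L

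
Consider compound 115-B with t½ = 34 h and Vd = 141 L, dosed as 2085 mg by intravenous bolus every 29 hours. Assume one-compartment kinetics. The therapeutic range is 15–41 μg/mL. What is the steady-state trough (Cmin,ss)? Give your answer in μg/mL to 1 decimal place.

Over one 29-h interval, 29/34 ≈ 0.85294 half-lives elapse, leaving f ≈ 0.5537 of each dose.
At steady state, accumulation factor R = 1/(1 − e^(−kτ)) ≈ 2.2406.
Each bolus raises the concentration by D/Vd = 2085/141 ≈ 14.787 μg/mL.
Cmax,ss = C₀/(1 − f) ≈ 14.787/0.4463 ≈ 33.132 μg/mL.
Steady-state trough Cmin,ss = Cmax,ss·f ≈ 33.132 × 0.5537 ≈ 18.345 μg/mL.
Trough 18.3 μg/mL vs MEC 15 μg/mL: adequate.

18.3 μg/mL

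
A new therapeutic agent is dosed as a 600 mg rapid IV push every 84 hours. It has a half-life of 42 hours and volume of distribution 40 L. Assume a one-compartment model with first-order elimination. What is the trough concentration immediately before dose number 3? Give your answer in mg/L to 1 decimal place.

f = (1/2)^(τ/t½) = (1/2)^(84/42) ≈ 0.2500.
C₀ = D/Vd = 600/40 ≈ 15.000 mg/L.
Before the 3rd dose, 2 doses have been given. Superposition: Cmin = C₀·(f + f²).
≈ 15.000 × (0.2500 + 0.0625) ≈ 15.000 × 0.3125 ≈ 4.688 mg/L.

4.7 mg/L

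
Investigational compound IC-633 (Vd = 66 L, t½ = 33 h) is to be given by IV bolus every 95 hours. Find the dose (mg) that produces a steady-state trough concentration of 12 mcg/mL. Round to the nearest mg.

τ/t½ = 95/33 ≈ 2.8788, so f = (1/2)^(95/33) ≈ 0.135956.
Cmin,ss = (D/Vd)·f/(1−f), so D = Cmin,ss·Vd·(1−f)/f.
D = 12 × 66 × (1−f)/f ≈ 12 × 66 × 6.35532 ≈ 5033.41 mg.

5033 mg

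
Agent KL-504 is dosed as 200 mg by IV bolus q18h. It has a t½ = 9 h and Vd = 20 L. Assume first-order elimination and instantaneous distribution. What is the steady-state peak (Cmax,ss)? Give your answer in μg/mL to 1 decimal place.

The dosing interval is 2 half-lives, so f = 2^(−2) = 0.25.
Accumulation ratio R = 1/(1 − f) = 1/0.75 = 4/3.
Single-dose peak C₀ = D/Vd = 200/20 = 10 μg/mL.
Steady-state peak Cmax,ss = C₀·R = 10 × 4/3 ≈ 13.333 μg/mL.

13.3 μg/mL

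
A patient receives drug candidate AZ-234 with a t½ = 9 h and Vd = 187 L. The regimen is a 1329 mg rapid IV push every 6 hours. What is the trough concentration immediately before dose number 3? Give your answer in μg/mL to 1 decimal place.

7.3 μg/mL

f = (1/2)^(τ/t½) = (1/2)^(6/9) ≈ 0.6300.
C₀ = D/Vd = 1329/187 ≈ 7.107 μg/mL.
Before the 3rd dose, 2 doses have been given. Superposition: Cmin = C₀·(f + f²).
≈ 7.107 × (0.6300 + 0.3969) ≈ 7.107 × 1.0269 ≈ 7.298 μg/mL.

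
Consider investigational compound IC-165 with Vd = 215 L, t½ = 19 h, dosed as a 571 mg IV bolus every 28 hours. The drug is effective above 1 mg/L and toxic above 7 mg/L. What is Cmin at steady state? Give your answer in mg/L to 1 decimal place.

1.5 mg/L

Over one 28-h interval, 28/19 ≈ 1.4737 half-lives elapse, leaving f ≈ 0.3601 of each dose.
Each bolus raises the concentration by D/Vd = 571/215 ≈ 2.656 mg/L.
Steady-state trough Cmin,ss = C₀·f/(1−f) ≈ 2.656 × 0.3601/0.6399 ≈ 1.495 mg/L.
Trough 1.5 mg/L vs MEC 1 mg/L: adequate.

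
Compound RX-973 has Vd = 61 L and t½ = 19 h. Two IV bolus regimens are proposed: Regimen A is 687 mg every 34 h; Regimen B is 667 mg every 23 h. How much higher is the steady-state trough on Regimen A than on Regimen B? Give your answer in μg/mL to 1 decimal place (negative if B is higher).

Regimen A: f = (1/2)^(34/19) ≈ 0.2893; Cmin,ss = (687/61)·f/(1−f) ≈ 4.584 μg/mL.
Regimen B: f = (1/2)^(23/19) ≈ 0.4321; Cmin,ss = (667/61)·f/(1−f) ≈ 8.320 μg/mL.
Difference ≈ 4.584 − 8.320 ≈ -3.736 μg/mL.

-3.7 μg/mL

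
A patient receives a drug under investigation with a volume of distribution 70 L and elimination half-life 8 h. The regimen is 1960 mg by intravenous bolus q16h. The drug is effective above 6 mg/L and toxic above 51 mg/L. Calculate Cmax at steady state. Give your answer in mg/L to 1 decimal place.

37.3 mg/L

τ = 16 h = 2 half-lives, so f = (1/2)^2 = 0.25.
At steady state, R = 1/(1 − 0.25) = 4/3.
Single-dose peak C₀ = D/Vd = 1960/70 = 28 mg/L.
Steady-state peak Cmax,ss = C₀·R = 28 × 4/3 ≈ 37.333 mg/L.
Peak 37.3 mg/L vs MTC 51 mg/L: below toxic threshold.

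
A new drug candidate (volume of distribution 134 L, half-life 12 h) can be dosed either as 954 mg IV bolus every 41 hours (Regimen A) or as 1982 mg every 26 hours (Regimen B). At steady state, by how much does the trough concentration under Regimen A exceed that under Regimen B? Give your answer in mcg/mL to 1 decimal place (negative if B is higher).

Regimen A: f = (1/2)^(41/12) ≈ 0.0936; Cmin,ss = (954/134)·f/(1−f) ≈ 0.735 mcg/mL.
Regimen B: f = (1/2)^(26/12) ≈ 0.2227; Cmin,ss = (1982/134)·f/(1−f) ≈ 4.238 mcg/mL.
Difference ≈ 0.735 − 4.238 ≈ -3.503 mcg/mL.

-3.5 mcg/mL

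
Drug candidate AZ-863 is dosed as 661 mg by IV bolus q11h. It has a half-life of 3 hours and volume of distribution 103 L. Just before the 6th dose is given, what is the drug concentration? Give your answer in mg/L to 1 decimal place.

f = (1/2)^(τ/t½) = (1/2)^(11/3) ≈ 0.0787.
C₀ = D/Vd = 661/103 ≈ 6.417 mg/L.
Before the 6th dose, 5 doses have been given. Superposition: Cmin = C₀·(f + f² + … + f^5).
≈ 6.417 × (0.0787 + 0.0062 + 0.0005 + 0.0000 + 0.0000) ≈ 6.417 × 0.0854 ≈ 0.548 mg/L.

0.5 mg/L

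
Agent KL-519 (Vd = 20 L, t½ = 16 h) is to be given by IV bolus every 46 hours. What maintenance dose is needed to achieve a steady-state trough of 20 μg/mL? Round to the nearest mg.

2534 mg

τ/t½ = 46/16 ≈ 2.875, so f = (1/2)^(46/16) ≈ 0.136313.
Cmin,ss = (D/Vd)·f/(1−f), so D = Cmin,ss·Vd·(1−f)/f.
D = 20 × 20 × (1−f)/f ≈ 20 × 20 × 6.33606 ≈ 2534.42 mg.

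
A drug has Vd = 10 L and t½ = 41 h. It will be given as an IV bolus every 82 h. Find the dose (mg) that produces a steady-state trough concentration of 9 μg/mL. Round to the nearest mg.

τ/t½ = 82/41 ≈ 2, so f = (1/2)^(82/41) ≈ 0.250000.
Cmin,ss = (D/Vd)·f/(1−f), so D = Cmin,ss·Vd·(1−f)/f.
D = 9 × 10 × (1−f)/f ≈ 9 × 10 × 3.00000 ≈ 270.00 mg.

270 mg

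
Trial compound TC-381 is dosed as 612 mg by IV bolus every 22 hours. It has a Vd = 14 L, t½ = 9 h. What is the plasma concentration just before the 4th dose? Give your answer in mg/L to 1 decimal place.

f = (1/2)^(τ/t½) = (1/2)^(22/9) ≈ 0.1837.
C₀ = D/Vd = 612/14 ≈ 43.714 mg/L.
Before the 4th dose, 3 doses have been given. Superposition: Cmin = C₀·(f + f² + … + f^3).
≈ 43.714 × (0.1837 + 0.0337 + 0.0062) ≈ 43.714 × 0.2236 ≈ 9.774 mg/L.

9.8 mg/L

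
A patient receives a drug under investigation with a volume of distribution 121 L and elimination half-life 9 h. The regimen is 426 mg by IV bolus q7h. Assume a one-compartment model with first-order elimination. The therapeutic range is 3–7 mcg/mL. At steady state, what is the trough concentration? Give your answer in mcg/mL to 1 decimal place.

τ/t½ = 7/9 ≈ 0.77778, so fraction remaining f = (1/2)^(7/9) ≈ 0.5833.
At steady state, accumulation factor R = 1/(1 − e^(−kτ)) ≈ 2.3998.
Single-dose peak C₀ = D/Vd = 426/121 ≈ 3.521 mcg/mL.
Cmax,ss = C₀/(1 − f) ≈ 3.521/0.4167 ≈ 8.450 mcg/mL.
Steady-state trough Cmin,ss = Cmax,ss·f ≈ 8.450 × 0.5833 ≈ 4.929 mcg/mL.
Trough 4.9 mcg/mL vs MEC 3 mcg/mL: adequate.

4.9 mcg/mL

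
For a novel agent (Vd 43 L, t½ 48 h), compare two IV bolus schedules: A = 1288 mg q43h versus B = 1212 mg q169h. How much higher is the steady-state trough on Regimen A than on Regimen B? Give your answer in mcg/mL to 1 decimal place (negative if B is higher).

Regimen A: f = (1/2)^(43/48) ≈ 0.5374; Cmin,ss = (1288/43)·f/(1−f) ≈ 34.797 mcg/mL.
Regimen B: f = (1/2)^(169/48) ≈ 0.0871; Cmin,ss = (1212/43)·f/(1−f) ≈ 2.689 mcg/mL.
Difference ≈ 34.797 − 2.689 ≈ 32.108 mcg/mL.

32.1 mcg/mL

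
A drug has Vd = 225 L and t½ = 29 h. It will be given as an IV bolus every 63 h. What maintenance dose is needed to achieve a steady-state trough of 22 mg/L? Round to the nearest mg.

τ/t½ = 63/29 ≈ 2.1724, so f = (1/2)^(63/29) ≈ 0.221839.
Cmin,ss = (D/Vd)·f/(1−f), so D = Cmin,ss·Vd·(1−f)/f.
D = 22 × 225 × (1−f)/f ≈ 22 × 225 × 3.50777 ≈ 17363.46 mg.

17363 mg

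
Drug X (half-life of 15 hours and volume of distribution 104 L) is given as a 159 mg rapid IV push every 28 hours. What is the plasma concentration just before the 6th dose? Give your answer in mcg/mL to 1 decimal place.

f = (1/2)^(τ/t½) = (1/2)^(28/15) ≈ 0.2742.
C₀ = D/Vd = 159/104 ≈ 1.529 mcg/mL.
Before the 6th dose, 5 doses have been given. Superposition: Cmin = C₀·(f + f² + … + f^5).
≈ 1.529 × (0.2742 + 0.0752 + 0.0206 + 0.0057 + 0.0016) ≈ 1.529 × 0.3773 ≈ 0.577 mcg/mL.

0.6 mcg/mL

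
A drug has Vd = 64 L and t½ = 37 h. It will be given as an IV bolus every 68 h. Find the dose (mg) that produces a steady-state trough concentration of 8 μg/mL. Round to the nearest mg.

τ/t½ = 68/37 ≈ 1.8378, so f = (1/2)^(68/37) ≈ 0.279741.
Cmin,ss = (D/Vd)·f/(1−f), so D = Cmin,ss·Vd·(1−f)/f.
D = 8 × 64 × (1−f)/f ≈ 8 × 64 × 2.57474 ≈ 1318.27 mg.

1318 mg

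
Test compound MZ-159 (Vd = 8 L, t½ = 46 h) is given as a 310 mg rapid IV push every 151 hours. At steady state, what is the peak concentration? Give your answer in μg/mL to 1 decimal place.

43.2 μg/mL

τ/t½ = 151/46 ≈ 3.2826, so fraction remaining f = (1/2)^(151/46) ≈ 0.1028.
At steady state, accumulation factor R = 1/(1 − e^(−kτ)) ≈ 1.1146.
Each bolus raises the concentration by D/Vd = 310/8 ≈ 38.750 μg/mL.
Cmax,ss = C₀/(1 − f) ≈ 38.750/0.8972 ≈ 43.190 μg/mL.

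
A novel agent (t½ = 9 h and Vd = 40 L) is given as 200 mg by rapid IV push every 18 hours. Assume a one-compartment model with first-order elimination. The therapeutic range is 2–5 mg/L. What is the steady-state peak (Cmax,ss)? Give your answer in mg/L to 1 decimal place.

6.7 mg/L

τ = 18 h = 2 half-lives, so f = (1/2)^2 = 0.25.
At steady state, R = 1/(1 − 0.25) = 4/3.
Single-dose peak C₀ = D/Vd = 200/40 = 5 mg/L.
Steady-state peak Cmax,ss = C₀·R = 5 × 4/3 ≈ 6.667 mg/L.
Peak 6.7 mg/L vs MTC 5 mg/L: exceeds toxic threshold.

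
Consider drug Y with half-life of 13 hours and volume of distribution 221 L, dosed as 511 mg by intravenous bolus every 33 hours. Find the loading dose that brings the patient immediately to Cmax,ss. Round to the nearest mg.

617 mg

f = (1/2)^(33/13) ≈ 0.172126; accumulation ratio R = 1/(1−f) ≈ 1.20791.
Loading dose to hit Cmax,ss on first dose: D_load = D_maint·R ≈ 511 × 1.20791 ≈ 617.24 mg.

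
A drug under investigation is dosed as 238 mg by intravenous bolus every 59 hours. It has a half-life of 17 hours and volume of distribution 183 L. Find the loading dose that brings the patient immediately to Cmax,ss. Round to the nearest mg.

f = (1/2)^(59/17) ≈ 0.090209; accumulation ratio R = 1/(1−f) ≈ 1.09915.
Loading dose to hit Cmax,ss on first dose: D_load = D_maint·R ≈ 238 × 1.09915 ≈ 261.60 mg.

262 mg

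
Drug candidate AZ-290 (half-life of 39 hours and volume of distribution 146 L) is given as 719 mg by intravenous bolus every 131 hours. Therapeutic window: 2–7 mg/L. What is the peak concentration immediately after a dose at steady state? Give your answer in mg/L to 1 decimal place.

5.5 mg/L

k = ln2/t½ = ln2/39 ≈ 0.017773 h⁻¹; fraction remaining f = e^(−kτ) = e^(−0.017773×131) ≈ 0.0975.
Accumulation ratio R = 1/(1 − f) ≈ 1/0.9025 ≈ 1.1080.
Single-dose peak C₀ = D/Vd = 719/146 ≈ 4.925 mg/L.
Steady-state peak Cmax,ss = C₀·R ≈ 4.925 × 1.1080 ≈ 5.457 mg/L.
Peak 5.5 mg/L vs MTC 7 mg/L: below toxic threshold.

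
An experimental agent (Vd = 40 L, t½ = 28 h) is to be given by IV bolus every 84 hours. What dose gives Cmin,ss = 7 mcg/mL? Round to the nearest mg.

1960 mg

τ/t½ = 84/28 ≈ 3, so f = (1/2)^(84/28) ≈ 0.125000.
Cmin,ss = (D/Vd)·f/(1−f), so D = Cmin,ss·Vd·(1−f)/f.
D = 7 × 40 × (1−f)/f ≈ 7 × 40 × 7.00000 ≈ 1960.00 mg.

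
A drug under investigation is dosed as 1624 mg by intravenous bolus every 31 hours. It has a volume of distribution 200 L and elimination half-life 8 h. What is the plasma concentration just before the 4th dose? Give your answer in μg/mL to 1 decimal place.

f = (1/2)^(τ/t½) = (1/2)^(31/8) ≈ 0.0682.
C₀ = D/Vd = 1624/200 ≈ 8.120 μg/mL.
Before the 4th dose, 3 doses have been given. Superposition: Cmin = C₀·(f + f² + … + f^3).
≈ 8.120 × (0.0682 + 0.0047 + 0.0003) ≈ 8.120 × 0.0732 ≈ 0.594 μg/mL.

0.6 μg/mL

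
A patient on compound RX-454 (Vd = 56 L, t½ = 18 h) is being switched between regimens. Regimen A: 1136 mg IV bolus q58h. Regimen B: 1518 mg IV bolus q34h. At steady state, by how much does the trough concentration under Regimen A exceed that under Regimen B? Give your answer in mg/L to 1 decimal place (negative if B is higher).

-7.6 mg/L

Regimen A: f = (1/2)^(58/18) ≈ 0.1072; Cmin,ss = (1136/56)·f/(1−f) ≈ 2.436 mg/L.
Regimen B: f = (1/2)^(34/18) ≈ 0.2700; Cmin,ss = (1518/56)·f/(1−f) ≈ 10.026 mg/L.
Difference ≈ 2.436 − 10.026 ≈ -7.590 mg/L.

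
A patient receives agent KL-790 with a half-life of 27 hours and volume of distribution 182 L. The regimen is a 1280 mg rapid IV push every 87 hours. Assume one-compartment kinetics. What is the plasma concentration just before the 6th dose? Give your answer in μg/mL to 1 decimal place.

0.8 μg/mL

f = (1/2)^(τ/t½) = (1/2)^(87/27) ≈ 0.1072.
C₀ = D/Vd = 1280/182 ≈ 7.033 μg/mL.
Before the 6th dose, 5 doses have been given. Superposition: Cmin = C₀·(f + f² + … + f^5).
≈ 7.033 × (0.1072 + 0.0115 + 0.0012 + 0.0001 + 0.0000) ≈ 7.033 × 0.1200 ≈ 0.844 μg/mL.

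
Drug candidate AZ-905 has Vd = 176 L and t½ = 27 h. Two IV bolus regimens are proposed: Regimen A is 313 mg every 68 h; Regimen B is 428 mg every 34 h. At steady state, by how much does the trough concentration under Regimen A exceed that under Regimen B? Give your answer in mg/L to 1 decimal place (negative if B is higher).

Regimen A: f = (1/2)^(68/27) ≈ 0.1745; Cmin,ss = (313/176)·f/(1−f) ≈ 0.376 mg/L.
Regimen B: f = (1/2)^(34/27) ≈ 0.4178; Cmin,ss = (428/176)·f/(1−f) ≈ 1.745 mg/L.
Difference ≈ 0.376 − 1.745 ≈ -1.369 mg/L.

-1.4 mg/L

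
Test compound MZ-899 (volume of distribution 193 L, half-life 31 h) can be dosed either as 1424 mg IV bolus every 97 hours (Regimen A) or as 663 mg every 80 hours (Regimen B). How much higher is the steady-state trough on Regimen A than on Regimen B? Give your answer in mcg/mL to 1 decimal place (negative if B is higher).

Regimen A: f = (1/2)^(97/31) ≈ 0.1143; Cmin,ss = (1424/193)·f/(1−f) ≈ 0.952 mcg/mL.
Regimen B: f = (1/2)^(80/31) ≈ 0.1672; Cmin,ss = (663/193)·f/(1−f) ≈ 0.690 mcg/mL.
Difference ≈ 0.952 − 0.690 ≈ 0.262 mcg/mL.

0.3 mcg/mL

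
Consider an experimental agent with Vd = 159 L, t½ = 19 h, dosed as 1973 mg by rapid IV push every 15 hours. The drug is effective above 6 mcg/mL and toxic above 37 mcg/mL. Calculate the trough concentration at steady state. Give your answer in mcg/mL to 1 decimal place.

k = ln2/t½ = ln2/19 ≈ 0.036481 h⁻¹; fraction remaining f = e^(−kτ) = e^(−0.036481×15) ≈ 0.5786.
At steady state, accumulation factor R = 1/(1 − e^(−kτ)) ≈ 2.3730.
Single-dose peak C₀ = D/Vd = 1973/159 ≈ 12.409 mcg/mL.
Cmax,ss = C₀/(1 − f) ≈ 12.409/0.4214 ≈ 29.447 mcg/mL.
One interval later, Cmin,ss = Cmax,ss·e^(−kτ) ≈ 29.447 × 0.5786 ≈ 17.038 mcg/mL.
Trough 17.0 mcg/mL vs MEC 6 mcg/mL: adequate.

17.0 mcg/mL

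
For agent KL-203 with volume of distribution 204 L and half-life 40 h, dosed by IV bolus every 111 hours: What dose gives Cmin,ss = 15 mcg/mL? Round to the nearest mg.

17885 mg

τ/t½ = 111/40 ≈ 2.775, so f = (1/2)^(111/40) ≈ 0.146097.
Cmin,ss = (D/Vd)·f/(1−f), so D = Cmin,ss·Vd·(1−f)/f.
D = 15 × 204 × (1−f)/f ≈ 15 × 204 × 5.84477 ≈ 17885.00 mg.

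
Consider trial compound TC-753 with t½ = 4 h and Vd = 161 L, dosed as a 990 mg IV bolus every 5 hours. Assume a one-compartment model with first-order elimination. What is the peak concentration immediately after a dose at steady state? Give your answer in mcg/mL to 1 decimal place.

k = ln2/t½ = ln2/4 ≈ 0.173287 h⁻¹; fraction remaining f = e^(−kτ) = e^(−0.173287×5) ≈ 0.4204.
Accumulation ratio R = 1/(1 − f) ≈ 1/0.5796 ≈ 1.7253.
Single-dose peak C₀ = D/Vd = 990/161 ≈ 6.149 mcg/mL.
Steady-state peak Cmax,ss = C₀·R ≈ 6.149 × 1.7253 ≈ 10.609 mcg/mL.

10.6 mcg/mL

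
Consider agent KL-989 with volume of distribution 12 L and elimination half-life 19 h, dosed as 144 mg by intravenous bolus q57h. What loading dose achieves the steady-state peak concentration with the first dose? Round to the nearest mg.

165 mg

f = (1/2)^(57/19) ≈ 0.125000; accumulation ratio R = 1/(1−f) ≈ 1.14286.
Loading dose to hit Cmax,ss on first dose: D_load = D_maint·R ≈ 144 × 1.14286 ≈ 164.57 mg.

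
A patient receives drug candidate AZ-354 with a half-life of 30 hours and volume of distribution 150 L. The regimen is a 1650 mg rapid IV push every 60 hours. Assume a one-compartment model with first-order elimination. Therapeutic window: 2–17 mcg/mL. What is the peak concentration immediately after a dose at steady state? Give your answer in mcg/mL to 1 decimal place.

The dosing interval is 2 half-lives, so f = 2^(−2) = 0.25.
Accumulation ratio R = 1/(1 − f) = 1/0.75 = 4/3.
Single-dose peak C₀ = D/Vd = 1650/150 = 11 mcg/mL.
Steady-state peak Cmax,ss = C₀·R = 11 × 4/3 ≈ 14.667 mcg/mL.
Peak 14.7 mcg/mL vs MTC 17 mcg/mL: below toxic threshold.

14.7 mcg/mL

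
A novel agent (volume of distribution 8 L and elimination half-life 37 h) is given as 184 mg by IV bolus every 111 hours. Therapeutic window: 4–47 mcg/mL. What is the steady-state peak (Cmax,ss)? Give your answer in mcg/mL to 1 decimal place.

26.3 mcg/mL

τ = 111 h = 3 half-lives, so f = (1/2)^3 = 0.125.
Accumulation ratio R = 1/(1 − f) = 1/0.875 = 8/7.
Single-dose peak C₀ = D/Vd = 184/8 = 23 mcg/mL.
Steady-state peak Cmax,ss = C₀·R = 23 × 8/7 ≈ 26.286 mcg/mL.
Peak 26.3 mcg/mL vs MTC 47 mcg/mL: below toxic threshold.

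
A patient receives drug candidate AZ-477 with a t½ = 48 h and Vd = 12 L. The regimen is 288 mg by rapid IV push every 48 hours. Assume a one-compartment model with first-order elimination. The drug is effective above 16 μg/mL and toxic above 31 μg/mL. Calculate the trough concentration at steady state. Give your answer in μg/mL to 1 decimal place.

τ = 48 h = 1 half-life, so f = (1/2)^1 = 0.5.
Accumulation ratio R = 1/(1 − f) = 1/0.5 = 2/1.
Single-dose peak C₀ = D/Vd = 288/12 = 24 μg/mL.
Steady-state peak Cmax,ss = C₀·R = 24 × 2/1 ≈ 48.000 μg/mL.
Steady-state trough Cmin,ss = Cmax,ss·f ≈ 48.000 × 0.5 ≈ 24.000 μg/mL.
Trough 24.0 μg/mL vs MEC 16 μg/mL: adequate.

24.0 μg/mL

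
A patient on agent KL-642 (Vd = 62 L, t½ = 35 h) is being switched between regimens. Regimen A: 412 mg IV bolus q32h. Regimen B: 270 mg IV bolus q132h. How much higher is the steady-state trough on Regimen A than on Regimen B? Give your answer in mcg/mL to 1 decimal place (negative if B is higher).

Regimen A: f = (1/2)^(32/35) ≈ 0.5306; Cmin,ss = (412/62)·f/(1−f) ≈ 7.512 mcg/mL.
Regimen B: f = (1/2)^(132/35) ≈ 0.0732; Cmin,ss = (270/62)·f/(1−f) ≈ 0.344 mcg/mL.
Difference ≈ 7.512 − 0.344 ≈ 7.168 mcg/mL.

7.2 mcg/mL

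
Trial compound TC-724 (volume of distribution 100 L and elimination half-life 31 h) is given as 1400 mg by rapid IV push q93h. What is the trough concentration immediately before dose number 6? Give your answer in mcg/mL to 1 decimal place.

f = (1/2)^(τ/t½) = (1/2)^(93/31) ≈ 0.1250.
C₀ = D/Vd = 1400/100 ≈ 14.000 mcg/mL.
Before the 6th dose, 5 doses have been given. Superposition: Cmin = C₀·(f + f² + … + f^5).
≈ 14.000 × (0.1250 + 0.0156 + 0.0020 + 0.0002 + 0.0000) ≈ 14.000 × 0.1428 ≈ 1.999 mcg/mL.

2.0 mcg/mL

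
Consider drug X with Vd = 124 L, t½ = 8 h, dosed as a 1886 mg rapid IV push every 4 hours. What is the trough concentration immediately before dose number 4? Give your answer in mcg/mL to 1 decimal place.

f = (1/2)^(τ/t½) = (1/2)^(4/8) ≈ 0.7071.
C₀ = D/Vd = 1886/124 ≈ 15.210 mcg/mL.
Before the 4th dose, 3 doses have been given. Superposition: Cmin = C₀·(f + f² + … + f^3).
≈ 15.210 × (0.7071 + 0.5000 + 0.3535) ≈ 15.210 × 1.5606 ≈ 23.737 mcg/mL.

23.7 mcg/mL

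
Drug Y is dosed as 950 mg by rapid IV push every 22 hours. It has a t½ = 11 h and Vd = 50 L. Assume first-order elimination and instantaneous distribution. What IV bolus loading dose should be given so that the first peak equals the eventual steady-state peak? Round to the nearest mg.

1267 mg

f = (1/2)^(22/11) ≈ 0.250000; accumulation ratio R = 1/(1−f) ≈ 1.33333.
Loading dose to hit Cmax,ss on first dose: D_load = D_maint·R ≈ 950 × 1.33333 ≈ 1266.66 mg.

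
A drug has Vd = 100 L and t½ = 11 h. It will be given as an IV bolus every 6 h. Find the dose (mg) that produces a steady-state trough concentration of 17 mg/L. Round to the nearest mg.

τ/t½ = 6/11 ≈ 0.54545, so f = (1/2)^(6/11) ≈ 0.685175.
Cmin,ss = (D/Vd)·f/(1−f), so D = Cmin,ss·Vd·(1−f)/f.
D = 17 × 100 × (1−f)/f ≈ 17 × 100 × 0.45948 ≈ 781.12 mg.

781 mg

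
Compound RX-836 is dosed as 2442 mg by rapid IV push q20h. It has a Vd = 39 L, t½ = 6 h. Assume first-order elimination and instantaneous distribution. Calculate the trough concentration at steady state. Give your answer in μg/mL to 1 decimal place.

6.9 μg/mL

Over one 20-h interval, 20/6 ≈ 3.3333 half-lives elapse, leaving f ≈ 0.0992 of each dose.
Accumulation ratio R = 1/(1 − f) ≈ 1/0.9008 ≈ 1.1101.
Single-dose peak C₀ = D/Vd = 2442/39 ≈ 62.615 μg/mL.
Cmax,ss = C₀/(1 − f) ≈ 62.615/0.9008 ≈ 69.510 μg/mL.
One interval later, Cmin,ss = Cmax,ss·e^(−kτ) ≈ 69.510 × 0.0992 ≈ 6.895 μg/mL.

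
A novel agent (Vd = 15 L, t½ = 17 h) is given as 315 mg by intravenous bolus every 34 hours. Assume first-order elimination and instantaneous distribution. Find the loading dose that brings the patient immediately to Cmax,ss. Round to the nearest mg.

420 mg

f = (1/2)^(34/17) ≈ 0.250000; accumulation ratio R = 1/(1−f) ≈ 1.33333.
Loading dose to hit Cmax,ss on first dose: D_load = D_maint·R ≈ 315 × 1.33333 ≈ 420.00 mg.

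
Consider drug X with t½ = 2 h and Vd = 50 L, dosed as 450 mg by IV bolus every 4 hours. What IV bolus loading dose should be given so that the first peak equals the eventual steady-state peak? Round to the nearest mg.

f = (1/2)^(4/2) ≈ 0.250000; accumulation ratio R = 1/(1−f) ≈ 1.33333.
Loading dose to hit Cmax,ss on first dose: D_load = D_maint·R ≈ 450 × 1.33333 ≈ 600.00 mg.

600 mg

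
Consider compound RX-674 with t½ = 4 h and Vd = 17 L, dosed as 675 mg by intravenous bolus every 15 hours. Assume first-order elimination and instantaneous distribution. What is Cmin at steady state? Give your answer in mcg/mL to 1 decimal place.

Over one 15-h interval, 15/4 ≈ 3.75 half-lives elapse, leaving f ≈ 0.0743 of each dose.
Accumulation ratio R = 1/(1 − f) ≈ 1/0.9257 ≈ 1.0803.
Single-dose peak C₀ = D/Vd = 675/17 ≈ 39.706 mcg/mL.
Cmax,ss = C₀/(1 − f) ≈ 39.706/0.9257 ≈ 42.893 mcg/mL.
Steady-state trough Cmin,ss = Cmax,ss·f ≈ 42.893 × 0.0743 ≈ 3.187 mcg/mL.

3.2 mcg/mL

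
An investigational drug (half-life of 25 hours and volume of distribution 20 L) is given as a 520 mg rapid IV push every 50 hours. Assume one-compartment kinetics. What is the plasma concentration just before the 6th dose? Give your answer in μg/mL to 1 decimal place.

f = (1/2)^(τ/t½) = (1/2)^(50/25) ≈ 0.2500.
C₀ = D/Vd = 520/20 ≈ 26.000 μg/mL.
Before the 6th dose, 5 doses have been given. Superposition: Cmin = C₀·(f + f² + … + f^5).
≈ 26.000 × (0.2500 + 0.0625 + 0.0156 + 0.0039 + 0.0010) ≈ 26.000 × 0.3330 ≈ 8.658 μg/mL.

8.7 μg/mL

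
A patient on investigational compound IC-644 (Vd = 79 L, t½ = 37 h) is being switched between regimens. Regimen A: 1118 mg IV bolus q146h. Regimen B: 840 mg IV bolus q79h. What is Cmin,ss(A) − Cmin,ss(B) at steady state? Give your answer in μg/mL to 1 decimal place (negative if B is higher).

-2.2 μg/mL

Regimen A: f = (1/2)^(146/37) ≈ 0.0649; Cmin,ss = (1118/79)·f/(1−f) ≈ 0.982 μg/mL.
Regimen B: f = (1/2)^(79/37) ≈ 0.2276; Cmin,ss = (840/79)·f/(1−f) ≈ 3.133 μg/mL.
Difference ≈ 0.982 − 3.133 ≈ -2.151 μg/mL.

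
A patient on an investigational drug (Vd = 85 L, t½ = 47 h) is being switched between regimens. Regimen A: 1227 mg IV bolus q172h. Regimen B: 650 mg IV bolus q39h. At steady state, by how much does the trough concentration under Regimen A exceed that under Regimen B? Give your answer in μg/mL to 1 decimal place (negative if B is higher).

Regimen A: f = (1/2)^(172/47) ≈ 0.0791; Cmin,ss = (1227/85)·f/(1−f) ≈ 1.240 μg/mL.
Regimen B: f = (1/2)^(39/47) ≈ 0.5626; Cmin,ss = (650/85)·f/(1−f) ≈ 9.836 μg/mL.
Difference ≈ 1.240 − 9.836 ≈ -8.596 μg/mL.

-8.6 μg/mL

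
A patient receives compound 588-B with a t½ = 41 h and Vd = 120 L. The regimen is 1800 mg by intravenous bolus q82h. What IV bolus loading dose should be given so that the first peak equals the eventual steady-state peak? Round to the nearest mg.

2400 mg

f = (1/2)^(82/41) ≈ 0.250000; accumulation ratio R = 1/(1−f) ≈ 1.33333.
Loading dose to hit Cmax,ss on first dose: D_load = D_maint·R ≈ 1800 × 1.33333 ≈ 2399.99 mg.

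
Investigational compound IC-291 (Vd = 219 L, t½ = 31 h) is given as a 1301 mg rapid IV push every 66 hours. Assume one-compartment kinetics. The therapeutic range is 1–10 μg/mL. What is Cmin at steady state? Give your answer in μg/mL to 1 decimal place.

1.8 μg/mL

k = ln2/t½ = ln2/31 ≈ 0.022360 h⁻¹; fraction remaining f = e^(−kτ) = e^(−0.022360×66) ≈ 0.2286.
Accumulation ratio R = 1/(1 − f) ≈ 1/0.7714 ≈ 1.2963.
Each bolus raises the concentration by D/Vd = 1301/219 ≈ 5.941 μg/mL.
Steady-state peak Cmax,ss = C₀·R ≈ 5.941 × 1.2963 ≈ 7.701 μg/mL.
Steady-state trough Cmin,ss = Cmax,ss·f ≈ 7.701 × 0.2286 ≈ 1.760 μg/mL.
Trough 1.8 μg/mL vs MEC 1 μg/mL: adequate.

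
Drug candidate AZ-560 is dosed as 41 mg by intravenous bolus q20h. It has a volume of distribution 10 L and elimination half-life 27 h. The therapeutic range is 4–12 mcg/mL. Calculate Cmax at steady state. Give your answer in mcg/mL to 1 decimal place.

Over one 20-h interval, 20/27 ≈ 0.74074 half-lives elapse, leaving f ≈ 0.5984 of each dose.
At steady state, accumulation factor R = 1/(1 − e^(−kτ)) ≈ 2.4900.
Each bolus raises the concentration by D/Vd = 41/10 ≈ 4.100 mcg/mL.
Cmax,ss = C₀/(1 − f) ≈ 4.100/0.4016 ≈ 10.209 mcg/mL.
Peak 10.2 mcg/mL vs MTC 12 mcg/mL: below toxic threshold.

10.2 mcg/mL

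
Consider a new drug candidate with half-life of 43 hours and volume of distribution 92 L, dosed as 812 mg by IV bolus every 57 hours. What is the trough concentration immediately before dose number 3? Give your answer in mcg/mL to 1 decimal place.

f = (1/2)^(τ/t½) = (1/2)^(57/43) ≈ 0.3990.
C₀ = D/Vd = 812/92 ≈ 8.826 mcg/mL.
Before the 3rd dose, 2 doses have been given. Superposition: Cmin = C₀·(f + f²).
≈ 8.826 × (0.3990 + 0.1592) ≈ 8.826 × 0.5582 ≈ 4.927 mcg/mL.

4.9 mcg/mL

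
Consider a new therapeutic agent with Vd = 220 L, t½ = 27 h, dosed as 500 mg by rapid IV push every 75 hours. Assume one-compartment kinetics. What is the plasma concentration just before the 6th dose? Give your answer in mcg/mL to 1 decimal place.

0.4 mcg/mL

f = (1/2)^(τ/t½) = (1/2)^(75/27) ≈ 0.1458.
C₀ = D/Vd = 500/220 ≈ 2.273 mcg/mL.
Before the 6th dose, 5 doses have been given. Superposition: Cmin = C₀·(f + f² + … + f^5).
≈ 2.273 × (0.1458 + 0.0213 + 0.0031 + 0.0005 + 0.0001) ≈ 2.273 × 0.1708 ≈ 0.388 mcg/mL.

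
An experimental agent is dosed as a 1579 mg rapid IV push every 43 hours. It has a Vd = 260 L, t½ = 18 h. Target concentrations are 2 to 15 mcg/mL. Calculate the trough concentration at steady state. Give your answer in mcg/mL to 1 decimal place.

k = ln2/t½ = ln2/18 ≈ 0.038508 h⁻¹; fraction remaining f = e^(−kτ) = e^(−0.038508×43) ≈ 0.1909.
Accumulation ratio R = 1/(1 − f) ≈ 1/0.8091 ≈ 1.2359.
Single-dose peak C₀ = D/Vd = 1579/260 ≈ 6.073 mcg/mL.
Steady-state peak Cmax,ss = C₀·R ≈ 6.073 × 1.2359 ≈ 7.506 mcg/mL.
One interval later, Cmin,ss = Cmax,ss·e^(−kτ) ≈ 7.506 × 0.1909 ≈ 1.433 mcg/mL.
Trough 1.4 mcg/mL vs MEC 2 mcg/mL: subtherapeutic.

1.4 mcg/mL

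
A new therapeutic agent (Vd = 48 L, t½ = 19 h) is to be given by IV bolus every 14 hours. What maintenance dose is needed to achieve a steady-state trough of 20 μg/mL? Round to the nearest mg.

640 mg

τ/t½ = 14/19 ≈ 0.73684, so f = (1/2)^(14/19) ≈ 0.600051.
Cmin,ss = (D/Vd)·f/(1−f), so D = Cmin,ss·Vd·(1−f)/f.
D = 20 × 48 × (1−f)/f ≈ 20 × 48 × 0.66653 ≈ 639.87 mg.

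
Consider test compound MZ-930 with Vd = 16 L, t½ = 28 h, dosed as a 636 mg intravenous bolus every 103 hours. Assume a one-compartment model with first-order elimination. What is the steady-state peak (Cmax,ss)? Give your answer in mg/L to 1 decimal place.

43.1 mg/L

τ/t½ = 103/28 ≈ 3.6786, so fraction remaining f = (1/2)^(103/28) ≈ 0.0781.
At steady state, accumulation factor R = 1/(1 − e^(−kτ)) ≈ 1.0847.
Single-dose peak C₀ = D/Vd = 636/16 ≈ 39.750 mg/L.
Steady-state peak Cmax,ss = C₀·R ≈ 39.750 × 1.0847 ≈ 43.117 mg/L.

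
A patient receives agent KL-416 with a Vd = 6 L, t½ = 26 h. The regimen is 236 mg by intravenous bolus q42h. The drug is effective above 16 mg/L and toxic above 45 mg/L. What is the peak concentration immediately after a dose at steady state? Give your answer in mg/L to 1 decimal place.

τ/t½ = 42/26 ≈ 1.6154, so fraction remaining f = (1/2)^(42/26) ≈ 0.3264.
Accumulation ratio R = 1/(1 − f) ≈ 1/0.6736 ≈ 1.4846.
Each bolus raises the concentration by D/Vd = 236/6 ≈ 39.333 mg/L.
Cmax,ss = C₀/(1 − f) ≈ 39.333/0.6736 ≈ 58.392 mg/L.
Peak 58.4 mg/L vs MTC 45 mg/L: exceeds toxic threshold.

58.4 mg/L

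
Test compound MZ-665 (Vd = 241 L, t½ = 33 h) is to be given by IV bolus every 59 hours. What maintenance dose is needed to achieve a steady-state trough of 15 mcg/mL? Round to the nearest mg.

τ/t½ = 59/33 ≈ 1.7879, so f = (1/2)^(59/33) ≈ 0.289598.
Cmin,ss = (D/Vd)·f/(1−f), so D = Cmin,ss·Vd·(1−f)/f.
D = 15 × 241 × (1−f)/f ≈ 15 × 241 × 2.45306 ≈ 8867.81 mg.

8868 mg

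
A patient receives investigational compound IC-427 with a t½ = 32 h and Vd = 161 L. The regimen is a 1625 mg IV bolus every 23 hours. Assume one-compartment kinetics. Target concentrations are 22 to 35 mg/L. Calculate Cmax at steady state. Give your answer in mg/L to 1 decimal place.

τ/t½ = 23/32 ≈ 0.71875, so fraction remaining f = (1/2)^(23/32) ≈ 0.6076.
Accumulation ratio R = 1/(1 − f) ≈ 1/0.3924 ≈ 2.5484.
Single-dose peak C₀ = D/Vd = 1625/161 ≈ 10.093 mg/L.
Steady-state peak Cmax,ss = C₀·R ≈ 10.093 × 2.5484 ≈ 25.721 mg/L.
Peak 25.7 mg/L vs MTC 35 mg/L: below toxic threshold.

25.7 mg/L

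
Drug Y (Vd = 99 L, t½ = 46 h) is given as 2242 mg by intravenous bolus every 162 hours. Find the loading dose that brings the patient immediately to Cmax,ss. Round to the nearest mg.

f = (1/2)^(162/46) ≈ 0.087066; accumulation ratio R = 1/(1−f) ≈ 1.09537.
Loading dose to hit Cmax,ss on first dose: D_load = D_maint·R ≈ 2242 × 1.09537 ≈ 2455.82 mg.

2456 mg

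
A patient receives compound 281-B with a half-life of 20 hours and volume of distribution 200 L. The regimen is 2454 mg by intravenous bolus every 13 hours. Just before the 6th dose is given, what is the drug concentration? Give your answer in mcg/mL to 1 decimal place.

f = (1/2)^(τ/t½) = (1/2)^(13/20) ≈ 0.6373.
C₀ = D/Vd = 2454/200 ≈ 12.270 mcg/mL.
Before the 6th dose, 5 doses have been given. Superposition: Cmin = C₀·(f + f² + … + f^5).
≈ 12.270 × (0.6373 + 0.4062 + 0.2588 + 0.1650 + 0.1051) ≈ 12.270 × 1.5724 ≈ 19.293 mcg/mL.

19.3 mcg/mL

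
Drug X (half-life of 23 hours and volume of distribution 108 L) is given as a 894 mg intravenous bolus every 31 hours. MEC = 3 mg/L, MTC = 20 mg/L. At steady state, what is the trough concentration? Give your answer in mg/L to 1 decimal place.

5.4 mg/L

Over one 31-h interval, 31/23 ≈ 1.3478 half-lives elapse, leaving f ≈ 0.3929 of each dose.
Each bolus raises the concentration by D/Vd = 894/108 ≈ 8.278 mg/L.
Steady-state trough Cmin,ss = C₀·f/(1−f) ≈ 8.278 × 0.3929/0.6071 ≈ 5.357 mg/L.
Trough 5.4 mg/L vs MEC 3 mg/L: adequate.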